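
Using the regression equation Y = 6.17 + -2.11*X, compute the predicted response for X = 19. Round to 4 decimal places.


Substitute X = 19 into the equation:
Y = 6.17 + -2.11 * 19 = 6.17 + -40.0900 = -33.9200.

-33.9200


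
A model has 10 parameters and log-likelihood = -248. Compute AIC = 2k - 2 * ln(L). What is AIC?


AIC = 2*10 - 2*(-248).
= 20 + 496 = 516.

516


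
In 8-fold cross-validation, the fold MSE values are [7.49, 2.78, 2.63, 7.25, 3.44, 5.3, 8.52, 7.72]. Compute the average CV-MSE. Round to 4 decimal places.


Total MSE across folds = 45.1300.
CV-MSE = 45.1300/8 = 5.6413.

5.6413


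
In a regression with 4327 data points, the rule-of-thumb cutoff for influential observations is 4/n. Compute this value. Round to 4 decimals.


Using the rule of thumb:
Threshold = 4 / 4327 = 0.0009.

0.0009


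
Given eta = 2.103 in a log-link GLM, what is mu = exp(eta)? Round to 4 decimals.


Apply the inverse link:
mu = e^2.103 = 8.1907.

8.1907


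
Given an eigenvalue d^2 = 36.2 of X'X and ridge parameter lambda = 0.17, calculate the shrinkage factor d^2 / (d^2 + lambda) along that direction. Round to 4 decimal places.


Denominator = d^2 + lambda = 36.2 + 0.17 = 36.3700.
Shrinkage = 36.2 / 36.3700 = 0.9953.

0.9953


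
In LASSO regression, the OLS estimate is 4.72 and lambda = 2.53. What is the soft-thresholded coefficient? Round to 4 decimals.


|beta_OLS| = 4.72.
lambda = 2.53.
Since |beta| > lambda, coefficient = sign(beta)*(|beta| - lambda) = 2.1900.
Result = 2.1900.

2.1900


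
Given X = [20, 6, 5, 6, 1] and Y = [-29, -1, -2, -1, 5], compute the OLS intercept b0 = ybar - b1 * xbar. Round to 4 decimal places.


The slope is b1 = -1.8365.
Sample means are xbar = 7.6000 and ybar = -5.6000.
Intercept: b0 = -5.6000 - (-1.8365)(7.6000) = 8.3576.

8.3576


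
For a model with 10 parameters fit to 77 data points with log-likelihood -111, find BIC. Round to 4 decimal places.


Compute k*ln(n) = 10*ln(77) = 10*4.343805 = 43.438050.
Then -2*loglik = 222.
BIC = 43.438050 + 222 = 265.438050, which rounds to 265.4381.

265.4381


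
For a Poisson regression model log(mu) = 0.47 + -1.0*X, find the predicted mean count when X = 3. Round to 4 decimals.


Linear predictor: eta = 0.47 + (-1.0)(3) = -2.5300.
Expected count: mu = exp(-2.5300) = 0.0797.

0.0797


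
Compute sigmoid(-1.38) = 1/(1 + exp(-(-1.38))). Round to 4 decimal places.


exp(1.3800) = 3.9749.
1 + exp(-z) = 4.9749.
sigmoid = 1/4.9749 = 0.2010.

0.2010


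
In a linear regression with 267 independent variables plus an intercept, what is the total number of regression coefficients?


Including the intercept, the model has 267 predictor coefficients + 1 intercept.
Total = 268.

268


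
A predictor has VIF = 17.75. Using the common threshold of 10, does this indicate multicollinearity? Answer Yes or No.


The threshold is 10.
VIF = 17.75 is >= 10.
Multicollinearity indication: Yes.

Yes


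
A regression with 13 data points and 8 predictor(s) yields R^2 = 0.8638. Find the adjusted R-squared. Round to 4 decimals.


Adjusted R^2 = 1 - (1 - R^2) * (n-1)/(n-p-1).
(1 - R^2) = 0.1362.
(n-1)/(n-p-1) = 12/4.
(1 - R^2) * (n-1) = 0.1362 * 12 = 1.6344.
Divide by (n-p-1): 1.6344 / 4 = 0.4086.
Adj R^2 = 1 - 0.4086 = 0.5914.

0.5914


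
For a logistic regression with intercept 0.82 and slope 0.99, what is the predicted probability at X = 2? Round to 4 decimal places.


Compute z = 0.82 + (0.99)(2) = 2.8000.
exp(-z) = 0.0608.
P = 1/(1 + 0.0608) = 0.9427.

0.9427


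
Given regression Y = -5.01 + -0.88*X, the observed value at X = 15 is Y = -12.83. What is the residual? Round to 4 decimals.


Compute yhat = -5.01 + (-0.88)(15) = -18.2100.
Residual = actual - predicted = -12.83 - -18.2100 = 5.3800.

5.3800


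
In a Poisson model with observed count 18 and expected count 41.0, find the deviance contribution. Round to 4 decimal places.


Compute y*ln(y/mu) = 18*ln(18/41.0) = 18*-0.823200 = -14.817600.
y - mu = -23.0.
D = 2*(-14.817600 - (-23.0)) = 16.364800, which rounds to 16.3648.

16.3648


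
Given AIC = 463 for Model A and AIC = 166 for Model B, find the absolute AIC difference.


Compute |463 - 166| = 297.
Model B has the smaller AIC.

297


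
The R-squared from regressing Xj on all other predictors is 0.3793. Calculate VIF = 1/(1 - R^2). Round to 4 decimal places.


Using VIF = 1/(1 - R^2_j):
1 - 0.3793 = 0.6207.
VIF = 1.6111.

1.6111


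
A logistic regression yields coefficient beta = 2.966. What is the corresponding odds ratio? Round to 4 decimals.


Odds ratio = exp(beta) = exp(2.966).
= 19.4141.

19.4141


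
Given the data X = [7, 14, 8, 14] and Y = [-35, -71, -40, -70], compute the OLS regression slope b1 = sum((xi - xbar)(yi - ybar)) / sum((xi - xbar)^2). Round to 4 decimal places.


First compute the means: xbar = 10.7500, ybar = -54.0000.
Then S_xx = sum((xi - xbar)^2) = 42.7500.
S_xy = sum((xi - xbar)(yi - ybar)) = -217.0000.
b1 = S_xy / S_xx = -217.0000 / 42.7500 = -5.0760.

-5.0760


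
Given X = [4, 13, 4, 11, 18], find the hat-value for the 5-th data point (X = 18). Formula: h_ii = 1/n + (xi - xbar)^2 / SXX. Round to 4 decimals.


Compute xbar = 10.0000 with n = 5 observations.
SXX = 146.0000.
Leverage = 1/5 + (18 - 10.0000)^2/146.0000 = 0.6384.

0.6384


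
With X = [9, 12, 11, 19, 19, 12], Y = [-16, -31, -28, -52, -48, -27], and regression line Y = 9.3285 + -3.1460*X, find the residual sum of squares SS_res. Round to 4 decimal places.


Compute predicted values, then residuals = yi - yhat_i.
Residuals: [2.9855, -2.5765, -2.7225, -1.5545, 2.4455, 1.4235].
SSres = sum(residual^2) = 33.3869.

33.3869


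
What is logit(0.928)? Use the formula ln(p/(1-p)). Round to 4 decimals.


1 - p = 0.072.
p/(1-p) = 12.8889.
logit = ln(12.8889) = 2.5564.

2.5564


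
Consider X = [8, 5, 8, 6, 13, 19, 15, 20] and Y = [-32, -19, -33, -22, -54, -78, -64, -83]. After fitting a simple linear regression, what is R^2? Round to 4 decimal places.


Fit the OLS line: b0 = 2.2724, b1 = -4.2891.
SSres = 8.8518.
SStot = 4414.8750.
R^2 = 1 - 8.8518/4414.8750 = 0.9980.

0.9980


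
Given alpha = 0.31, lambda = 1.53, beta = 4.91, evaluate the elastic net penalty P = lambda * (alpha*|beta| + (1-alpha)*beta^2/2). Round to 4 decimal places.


L1 component = 0.31 * |4.91| = 1.5221.
L2 component = 0.69 * 4.91^2 / 2 = 8.3173.
Penalty = 1.53 * (1.5221 + 8.3173) = 1.53 * 9.8394 = 15.0543.

15.0543


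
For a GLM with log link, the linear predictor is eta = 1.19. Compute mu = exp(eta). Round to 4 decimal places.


Apply the inverse link:
mu = e^1.19 = 3.2871.

3.2871


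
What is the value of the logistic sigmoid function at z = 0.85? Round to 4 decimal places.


exp(-0.8500) = 0.4274.
1 + exp(-z) = 1.4274.
sigmoid = 1/1.4274 = 0.7006.

0.7006


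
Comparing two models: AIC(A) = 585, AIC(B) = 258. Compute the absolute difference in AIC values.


Absolute difference = |585 - 258| = 327.
The model with lower AIC (B) is preferred.

327


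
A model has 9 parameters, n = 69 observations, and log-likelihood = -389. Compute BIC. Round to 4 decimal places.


Compute k*ln(n) = 9*ln(69) = 9*4.234107 = 38.106963.
Then -2*loglik = 778.
BIC = 38.106963 + 778 = 816.106963, which rounds to 816.1070.

816.1070


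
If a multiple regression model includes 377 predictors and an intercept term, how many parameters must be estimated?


Each predictor gets one coefficient, plus one intercept.
Total parameters = 377 + 1 = 378.

378


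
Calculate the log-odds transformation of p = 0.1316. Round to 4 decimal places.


1 - p = 0.8684.
p/(1-p) = 0.1515.
logit = ln(0.1515) = -1.8869.

-1.8869


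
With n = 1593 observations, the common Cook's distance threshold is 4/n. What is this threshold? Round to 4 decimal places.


Cook's distance cutoff = 4/n = 4/1593.
= 0.0025.

0.0025


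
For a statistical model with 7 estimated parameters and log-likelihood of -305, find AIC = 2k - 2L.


Compute:
2k = 2*7 = 14.
-2*loglik = -2*(-305) = 610.
AIC = 14 + 610 = 624.

624


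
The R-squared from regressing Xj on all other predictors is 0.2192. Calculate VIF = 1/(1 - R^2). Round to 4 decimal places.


Using VIF = 1/(1 - R^2_j):
1 - 0.2192 = 0.7808.
VIF = 1.2807.

1.2807


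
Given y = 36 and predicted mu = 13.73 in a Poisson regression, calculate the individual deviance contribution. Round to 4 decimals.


First: ln(36/13.73) = 0.963936.
Then: 36 * 0.963936 = 34.701696.
y - mu = 36 - 13.73 = 22.27.
D = 2(34.701696 - 22.27) = 24.863392, which rounds to 24.8634.

24.8634


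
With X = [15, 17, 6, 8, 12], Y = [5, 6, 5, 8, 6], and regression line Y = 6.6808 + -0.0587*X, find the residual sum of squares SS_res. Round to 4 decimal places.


Compute predicted values, then residuals = yi - yhat_i.
Residuals: [-0.8003, 0.3171, -1.3286, 1.7888, 0.0236].
SSres = sum(residual^2) = 5.7066.

5.7066


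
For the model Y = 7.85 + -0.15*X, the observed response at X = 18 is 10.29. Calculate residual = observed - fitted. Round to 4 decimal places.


Compute yhat = 7.85 + (-0.15)(18) = 5.1500.
Residual = actual - predicted = 10.29 - 5.1500 = 5.1400.

5.1400


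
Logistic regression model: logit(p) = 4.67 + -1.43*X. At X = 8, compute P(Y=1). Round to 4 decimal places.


Compute z = 4.67 + (-1.43)(8) = -6.7700.
exp(-z) = 871.3119.
P = 1/(1 + 871.3119) = 0.0011.

0.0011


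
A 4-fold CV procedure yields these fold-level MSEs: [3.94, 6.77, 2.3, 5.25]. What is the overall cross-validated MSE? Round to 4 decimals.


Add all fold MSEs: 18.2600.
Divide by k = 4: 18.2600/4 = 4.5650.

4.5650


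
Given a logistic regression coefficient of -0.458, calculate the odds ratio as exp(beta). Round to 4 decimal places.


Odds ratio = exp(beta) = exp(-0.458).
= 0.6325.

0.6325


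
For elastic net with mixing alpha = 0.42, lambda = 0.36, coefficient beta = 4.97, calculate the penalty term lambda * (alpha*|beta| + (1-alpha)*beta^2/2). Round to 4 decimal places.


L1 component = 0.42 * |4.97| = 2.0874.
L2 component = 0.58 * 4.97^2 / 2 = 7.1633.
Penalty = 0.36 * (2.0874 + 7.1633) = 0.36 * 9.2507 = 3.3302.

3.3302


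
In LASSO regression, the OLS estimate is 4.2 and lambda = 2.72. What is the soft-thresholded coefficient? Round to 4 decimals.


|beta_OLS| = 4.2.
lambda = 2.72.
Since |beta| > lambda, coefficient = sign(beta)*(|beta| - lambda) = 1.4800.
Result = 1.4800.

1.4800


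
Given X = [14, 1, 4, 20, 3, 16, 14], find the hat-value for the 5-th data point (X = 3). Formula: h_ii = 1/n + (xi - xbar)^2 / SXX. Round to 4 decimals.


Mean of X: xbar = 10.2857.
SXX = 333.4286.
For X = 3: h = 1/7 + (3 - 10.2857)^2/333.4286 = 0.3021.

0.3021


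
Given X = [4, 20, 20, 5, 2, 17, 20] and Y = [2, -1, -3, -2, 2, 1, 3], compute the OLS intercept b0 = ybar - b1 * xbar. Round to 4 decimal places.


The slope is b1 = -0.0611.
Sample means are xbar = 12.5714 and ybar = 0.2857.
Intercept: b0 = 0.2857 - (-0.0611)(12.5714) = 1.0541.

1.0541


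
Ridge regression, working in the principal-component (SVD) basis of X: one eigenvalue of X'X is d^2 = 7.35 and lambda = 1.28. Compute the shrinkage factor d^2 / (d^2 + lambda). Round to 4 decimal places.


Denominator = d^2 + lambda = 7.35 + 1.28 = 8.6300.
Shrinkage = 7.35 / 8.6300 = 0.8517.

0.8517


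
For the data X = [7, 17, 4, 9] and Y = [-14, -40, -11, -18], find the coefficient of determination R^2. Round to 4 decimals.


The fitted line is Y = 0.8167 + -2.3315*X.
SSres = 14.5553, SStot = 518.7500.
R^2 = 1 - SSres/SStot = 0.9719.

0.9719


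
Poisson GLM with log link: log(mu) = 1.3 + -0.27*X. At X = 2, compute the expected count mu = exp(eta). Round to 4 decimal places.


Compute eta = 1.3 + -0.27 * 2 = 0.7600.
Apply inverse link: mu = e^0.7600 = 2.1383.

2.1383


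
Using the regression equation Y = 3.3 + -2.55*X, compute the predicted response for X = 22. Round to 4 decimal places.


Plug X = 22 into Y = 3.3 + -2.55*X:
Y = 3.3 + -56.1000 = -52.8000.

-52.8000


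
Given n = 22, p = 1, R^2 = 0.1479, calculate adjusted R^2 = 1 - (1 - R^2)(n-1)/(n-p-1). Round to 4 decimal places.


Adjusted R^2 = 1 - (1 - R^2) * (n-1)/(n-p-1).
(1 - R^2) = 0.8521.
(n-1)/(n-p-1) = 21/20.
(1 - R^2) * (n-1) = 0.8521 * 21 = 17.8941.
Divide by (n-p-1): 17.8941 / 20 = 0.8947.
Adj R^2 = 1 - 0.8947 = 0.1053.

0.1053


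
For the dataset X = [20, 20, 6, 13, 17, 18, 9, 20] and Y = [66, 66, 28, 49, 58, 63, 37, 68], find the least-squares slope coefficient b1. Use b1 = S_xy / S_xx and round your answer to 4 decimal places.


The sample means are xbar = 15.3750 and ybar = 54.3750.
Compute S_xx = 207.8750 and S_xy = 569.8750.
Slope b1 = S_xy / S_xx = 569.8750 / 207.8750 = 2.7414.

2.7414


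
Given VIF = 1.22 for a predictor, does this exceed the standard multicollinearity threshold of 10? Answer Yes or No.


Check: VIF = 1.22 vs threshold = 10.
Since 1.22 < 10, the answer is No.

No


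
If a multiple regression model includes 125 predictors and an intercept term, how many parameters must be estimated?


Including the intercept, the model has 125 predictor coefficients + 1 intercept.
Total = 126.

126


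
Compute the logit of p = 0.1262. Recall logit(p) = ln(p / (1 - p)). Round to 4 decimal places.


Compute the odds: 0.1262/0.8738 = 0.1444.
Take the natural log: ln(0.1444) = -1.9350.

-1.9350


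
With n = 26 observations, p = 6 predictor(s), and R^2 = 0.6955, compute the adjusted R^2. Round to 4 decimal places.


Using the formula:
(1 - 0.6955) = 0.3045.
Multiply by 25/19: 0.3045 * 25 = 7.6125, then 7.6125 / 19 = 0.4007.
Adj R^2 = 1 - 0.4007 = 0.5993.

0.5993


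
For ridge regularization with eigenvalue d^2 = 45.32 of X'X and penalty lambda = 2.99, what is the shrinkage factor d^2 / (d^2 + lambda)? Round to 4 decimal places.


Compute the denominator: 45.32 + 2.99 = 48.3100.
Shrinkage factor = 45.32 / 48.3100 = 0.9381.

0.9381


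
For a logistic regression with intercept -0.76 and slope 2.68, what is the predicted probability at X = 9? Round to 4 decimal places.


Compute z = -0.76 + (2.68)(9) = 23.3600.
exp(-z) = 0.0000.
P = 1/(1 + 0.0000) = 1.0000.

1.0000


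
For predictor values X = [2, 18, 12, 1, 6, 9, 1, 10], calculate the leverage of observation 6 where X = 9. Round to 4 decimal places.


Mean of X: xbar = 7.3750.
SXX = 255.8750.
For X = 9: h = 1/8 + (9 - 7.3750)^2/255.8750 = 0.1353.

0.1353


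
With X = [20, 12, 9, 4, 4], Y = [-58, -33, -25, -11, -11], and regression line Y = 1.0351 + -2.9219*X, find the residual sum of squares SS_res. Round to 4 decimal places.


Compute predicted values, then residuals = yi - yhat_i.
Residuals: [-0.5971, 1.0277, 0.2620, -0.3475, -0.3475].
SSres = sum(residual^2) = 1.7229.

1.7229


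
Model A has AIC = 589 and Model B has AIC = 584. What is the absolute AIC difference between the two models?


Absolute difference = |589 - 584| = 5.
The model with lower AIC (B) is preferred.

5


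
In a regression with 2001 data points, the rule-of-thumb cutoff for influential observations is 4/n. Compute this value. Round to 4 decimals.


Cook's distance cutoff = 4/n = 4/2001.
= 0.0020.

0.0020


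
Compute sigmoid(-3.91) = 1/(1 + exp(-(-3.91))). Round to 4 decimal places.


Compute exp(3.9100) = 49.8990.
Sigmoid = 1 / (1 + 49.8990) = 1 / 50.8990 = 0.0196.

0.0196


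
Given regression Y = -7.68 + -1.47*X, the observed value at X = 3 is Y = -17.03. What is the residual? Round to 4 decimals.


Predicted = -7.68 + -1.47 * 3 = -12.0900.
Residual = -17.03 - -12.0900 = -4.9400.

-4.9400


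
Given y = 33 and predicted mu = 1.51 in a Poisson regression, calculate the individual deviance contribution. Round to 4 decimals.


Compute y*ln(y/mu) = 33*ln(33/1.51) = 33*3.084398 = 101.785134.
y - mu = 31.49.
D = 2*(101.785134 - (31.49)) = 140.590268, which rounds to 140.5903.

140.5903


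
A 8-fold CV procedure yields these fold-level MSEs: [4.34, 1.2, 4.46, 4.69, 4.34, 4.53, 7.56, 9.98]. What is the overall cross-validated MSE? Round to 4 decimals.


Add all fold MSEs: 41.1000.
Divide by k = 8: 41.1000/8 = 5.1375.

5.1375


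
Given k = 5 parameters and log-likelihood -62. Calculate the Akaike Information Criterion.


AIC = 2*5 - 2*(-62).
= 10 + 124 = 134.

134


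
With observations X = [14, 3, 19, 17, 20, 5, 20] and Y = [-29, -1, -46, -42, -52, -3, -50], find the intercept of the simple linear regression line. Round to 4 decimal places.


First find the slope: b1 = -3.0195.
Means: xbar = 14.0000, ybar = -31.8571.
b0 = ybar - b1 * xbar = -31.8571 - -3.0195 * 14.0000 = 10.4156.

10.4156


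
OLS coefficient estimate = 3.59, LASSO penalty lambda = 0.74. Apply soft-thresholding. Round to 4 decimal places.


Check: |3.59| = 3.59 vs lambda = 0.74.
Since |beta| > lambda, coefficient = sign(beta)*(|beta| - lambda) = 2.8500.
Soft-thresholded coefficient = 2.8500.

2.8500


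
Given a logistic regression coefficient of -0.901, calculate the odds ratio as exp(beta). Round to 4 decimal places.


The odds ratio is computed as:
OR = e^(-0.901) = 0.4062.

0.4062


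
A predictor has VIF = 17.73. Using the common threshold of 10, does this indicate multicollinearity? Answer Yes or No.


Compare VIF = 17.73 to the threshold of 10.
17.73 >= 10, so the answer is Yes.

Yes


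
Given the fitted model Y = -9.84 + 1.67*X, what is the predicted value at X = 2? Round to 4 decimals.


Predicted value:
Y = -9.84 + (1.67)(2) = -9.84 + 3.3400 = -6.5000.

-6.5000


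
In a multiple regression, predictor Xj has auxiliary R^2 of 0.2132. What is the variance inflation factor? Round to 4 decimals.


VIF = 1 / (1 - 0.2132).
= 1 / 0.7868 = 1.2710.

1.2710


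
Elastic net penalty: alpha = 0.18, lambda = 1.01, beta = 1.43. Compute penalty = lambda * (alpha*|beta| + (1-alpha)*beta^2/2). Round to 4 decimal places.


Compute:
L1 = 0.18 * 1.43 = 0.2574.
L2 = 0.82 * 1.43^2 / 2 = 0.8384.
Penalty = 1.01 * (0.2574 + 0.8384) = 1.1068.

1.1068


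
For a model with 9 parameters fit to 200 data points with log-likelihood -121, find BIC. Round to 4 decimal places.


ln(200) = 5.298317.
k * ln(n) = 9 * 5.298317 = 47.684853.
-2L = 242.
BIC = 47.684853 + 242 = 289.684853, which rounds to 289.6849.

289.6849


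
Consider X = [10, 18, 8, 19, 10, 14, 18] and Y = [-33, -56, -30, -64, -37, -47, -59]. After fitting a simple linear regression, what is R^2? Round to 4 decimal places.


Fit the OLS line: b0 = -5.8879, b1 = -2.9359.
SSres = 21.4874.
SStot = 1097.7143.
R^2 = 1 - 21.4874/1097.7143 = 0.9804.

0.9804


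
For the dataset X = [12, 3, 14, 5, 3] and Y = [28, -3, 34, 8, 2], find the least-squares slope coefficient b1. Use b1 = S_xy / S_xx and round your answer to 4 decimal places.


The sample means are xbar = 7.4000 and ybar = 13.8000.
Compute S_xx = 109.2000 and S_xy = 338.4000.
Slope b1 = S_xy / S_xx = 338.4000 / 109.2000 = 3.0989.

3.0989


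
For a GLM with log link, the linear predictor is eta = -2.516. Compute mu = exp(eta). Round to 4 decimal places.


Apply the inverse link:
mu = e^-2.516 = 0.0808.

0.0808


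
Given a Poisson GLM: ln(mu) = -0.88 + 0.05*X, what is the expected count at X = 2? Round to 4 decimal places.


eta = -0.88 + 0.05 * 2 = -0.7800.
mu = exp(-0.7800) = 0.4584.

0.4584


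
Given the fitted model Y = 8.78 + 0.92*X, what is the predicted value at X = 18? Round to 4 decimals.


Plug X = 18 into Y = 8.78 + 0.92*X:
Y = 8.78 + 16.5600 = 25.3400.

25.3400


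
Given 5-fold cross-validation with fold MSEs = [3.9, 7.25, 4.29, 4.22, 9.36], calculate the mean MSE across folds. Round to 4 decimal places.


Sum of fold MSEs = 29.0200.
Average = 29.0200 / 5 = 5.8040.

5.8040


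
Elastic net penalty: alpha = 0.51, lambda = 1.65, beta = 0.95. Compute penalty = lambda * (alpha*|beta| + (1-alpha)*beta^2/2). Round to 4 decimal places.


Compute:
L1 = 0.51 * 0.95 = 0.4845.
L2 = 0.49 * 0.95^2 / 2 = 0.2211.
Penalty = 1.65 * (0.4845 + 0.2211) = 1.1643.

1.1643


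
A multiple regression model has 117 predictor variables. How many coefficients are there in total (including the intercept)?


Total coefficients = number of predictors + 1 (for the intercept).
= 117 + 1 = 118.

118


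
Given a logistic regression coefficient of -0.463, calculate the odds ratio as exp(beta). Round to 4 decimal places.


exp(-0.463) = 0.6294.
So the odds ratio is 0.6294.

0.6294


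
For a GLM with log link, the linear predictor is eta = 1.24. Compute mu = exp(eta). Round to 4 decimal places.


The inverse log link gives:
mu = exp(1.24) = 3.4556.

3.4556


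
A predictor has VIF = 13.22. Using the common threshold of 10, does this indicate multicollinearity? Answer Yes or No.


Compare VIF = 13.22 to the threshold of 10.
13.22 >= 10, so the answer is Yes.

Yes


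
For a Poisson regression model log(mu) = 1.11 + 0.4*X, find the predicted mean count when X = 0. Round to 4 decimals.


Linear predictor: eta = 1.11 + (0.4)(0) = 1.1100.
Expected count: mu = exp(1.1100) = 3.0344.

3.0344


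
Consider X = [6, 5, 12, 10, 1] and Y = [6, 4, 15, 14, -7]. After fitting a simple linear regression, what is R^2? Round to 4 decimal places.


The fitted line is Y = -7.3636 + 2.0241*X.
SSres = 10.7567, SStot = 317.2000.
R^2 = 1 - SSres/SStot = 0.9661.

0.9661


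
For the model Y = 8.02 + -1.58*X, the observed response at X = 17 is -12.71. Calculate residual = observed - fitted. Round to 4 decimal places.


Predicted = 8.02 + -1.58 * 17 = -18.8400.
Residual = -12.71 - -18.8400 = 6.1300.

6.1300


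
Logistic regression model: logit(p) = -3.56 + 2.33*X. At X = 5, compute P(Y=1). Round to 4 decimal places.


z = -3.56 + 2.33 * 5 = 8.0900.
Sigmoid: P = 1 / (1 + exp(-8.0900)) = 0.9997.

0.9997


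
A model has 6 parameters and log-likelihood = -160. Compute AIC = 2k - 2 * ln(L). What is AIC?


AIC = 2*6 - 2*(-160).
= 12 + 320 = 332.

332


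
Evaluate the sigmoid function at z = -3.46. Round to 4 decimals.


exp(3.4600) = 31.8170.
1 + exp(-z) = 32.8170.
sigmoid = 1/32.8170 = 0.0305.

0.0305


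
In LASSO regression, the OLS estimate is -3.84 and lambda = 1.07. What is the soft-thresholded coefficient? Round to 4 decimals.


Check: |-3.84| = 3.84 vs lambda = 1.07.
Since |beta| > lambda, coefficient = sign(beta)*(|beta| - lambda) = -2.7700.
Soft-thresholded coefficient = -2.7700.

-2.7700


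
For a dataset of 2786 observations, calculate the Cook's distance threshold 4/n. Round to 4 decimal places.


Cook's distance cutoff = 4/n = 4/2786.
= 0.0014.

0.0014


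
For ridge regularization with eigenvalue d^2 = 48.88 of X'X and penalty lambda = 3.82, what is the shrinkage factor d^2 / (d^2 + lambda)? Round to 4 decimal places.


d^2 + lambda = 48.88 + 3.82 = 52.7000.
Shrinkage factor = 48.88/52.7000 = 0.9275.

0.9275


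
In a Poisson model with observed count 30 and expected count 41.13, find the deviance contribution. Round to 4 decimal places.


y/mu = 30/41.13 = 0.729395 (approx.), and ln(30/41.13) = -0.315540.
y * ln(y/mu) = 30 * -0.315540 = -9.466200.
y - mu = -11.13.
D = 2 * (-9.466200 - -11.13) = 3.327600, which rounds to 3.3276.

3.3276


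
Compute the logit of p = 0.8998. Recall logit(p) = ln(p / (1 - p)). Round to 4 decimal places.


1 - p = 0.1002.
p/(1-p) = 8.9800.
logit = ln(8.9800) = 2.1950.

2.1950


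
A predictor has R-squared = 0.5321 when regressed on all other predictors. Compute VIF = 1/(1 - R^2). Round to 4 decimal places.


VIF = 1 / (1 - 0.5321).
= 1 / 0.4679 = 2.1372.

2.1372


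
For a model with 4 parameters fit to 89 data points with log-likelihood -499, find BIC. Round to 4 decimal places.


ln(89) = 4.488636.
k * ln(n) = 4 * 4.488636 = 17.954544.
-2L = 998.
BIC = 17.954544 + 998 = 1015.954544, which rounds to 1015.9545.

1015.9545


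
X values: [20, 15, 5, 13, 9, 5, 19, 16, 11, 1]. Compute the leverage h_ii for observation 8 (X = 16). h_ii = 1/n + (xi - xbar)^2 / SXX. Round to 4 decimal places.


Compute xbar = 11.4000 with n = 10 observations.
SXX = 364.4000.
Leverage = 1/10 + (16 - 11.4000)^2/364.4000 = 0.1581.

0.1581


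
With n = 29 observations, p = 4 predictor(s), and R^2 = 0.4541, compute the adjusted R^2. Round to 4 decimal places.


Using the formula:
(1 - 0.4541) = 0.5459.
Multiply by 28/24: 0.5459 * 28 = 15.2852, then 15.2852 / 24 = 0.6369.
Adj R^2 = 1 - 0.6369 = 0.3631.

0.3631


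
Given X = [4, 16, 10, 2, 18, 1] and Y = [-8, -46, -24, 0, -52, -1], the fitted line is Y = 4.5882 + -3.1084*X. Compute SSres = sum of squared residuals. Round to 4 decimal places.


For each point, residual = actual - predicted.
Residuals: [-0.1546, -0.8538, 2.4958, 1.6286, -0.6370, -2.4798].
Sum of squared residuals = 16.1894.

16.1894


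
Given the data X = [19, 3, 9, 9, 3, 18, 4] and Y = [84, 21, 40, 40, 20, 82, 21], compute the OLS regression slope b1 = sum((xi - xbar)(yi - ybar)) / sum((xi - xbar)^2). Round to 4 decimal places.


The sample means are xbar = 9.2857 and ybar = 44.0000.
Compute S_xx = 277.4286 and S_xy = 1139.0000.
Slope b1 = S_xy / S_xx = 1139.0000 / 277.4286 = 4.1056.

4.1056


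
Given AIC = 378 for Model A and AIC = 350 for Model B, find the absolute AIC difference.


Absolute difference = |378 - 350| = 28.
The model with lower AIC (B) is preferred.

28


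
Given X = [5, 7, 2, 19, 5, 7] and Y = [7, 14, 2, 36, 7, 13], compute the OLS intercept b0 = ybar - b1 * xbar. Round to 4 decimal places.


The slope is b1 = 2.0199.
Sample means are xbar = 7.5000 and ybar = 13.1667.
Intercept: b0 = 13.1667 - (2.0199)(7.5000) = -1.9829.

-1.9829


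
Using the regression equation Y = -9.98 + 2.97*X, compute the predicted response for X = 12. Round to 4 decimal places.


Predicted value:
Y = -9.98 + (2.97)(12) = -9.98 + 35.6400 = 25.6600.

25.6600


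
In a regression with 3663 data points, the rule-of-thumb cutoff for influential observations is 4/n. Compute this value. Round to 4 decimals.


The threshold is 4/n.
4/3663 = 0.0011.

0.0011


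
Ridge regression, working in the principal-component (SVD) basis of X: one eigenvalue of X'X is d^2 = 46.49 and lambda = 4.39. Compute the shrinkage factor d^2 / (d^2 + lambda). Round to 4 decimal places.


d^2 + lambda = 46.49 + 4.39 = 50.8800.
Shrinkage factor = 46.49/50.8800 = 0.9137.

0.9137


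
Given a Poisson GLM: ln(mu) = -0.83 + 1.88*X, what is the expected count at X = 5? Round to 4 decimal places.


Compute eta = -0.83 + 1.88 * 5 = 8.5700.
Apply inverse link: mu = e^8.5700 = 5271.1298.

5271.1298


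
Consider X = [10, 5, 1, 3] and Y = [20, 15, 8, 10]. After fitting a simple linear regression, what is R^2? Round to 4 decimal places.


Fit the OLS line: b0 = 6.7486, b1 = 1.3687.
SSres = 2.9162.
SStot = 86.7500.
R^2 = 1 - 2.9162/86.7500 = 0.9664.

0.9664


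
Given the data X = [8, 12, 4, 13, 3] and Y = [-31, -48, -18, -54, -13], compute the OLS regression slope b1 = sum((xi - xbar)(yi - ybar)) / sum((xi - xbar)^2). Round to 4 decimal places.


Calculate xbar = 8.0000, ybar = -32.8000.
S_xx = 82.0000, S_xy = -325.0000.
Using b1 = S_xy / S_xx = -325.0000 / 82.0000, we get b1 = -3.9634.

-3.9634


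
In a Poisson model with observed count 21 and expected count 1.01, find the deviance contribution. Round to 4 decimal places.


y/mu = 21/1.01 = 20.792079 (approx.), and ln(21/1.01) = 3.034572.
y * ln(y/mu) = 21 * 3.034572 = 63.726012.
y - mu = 19.99.
D = 2 * (63.726012 - 19.99) = 87.472024, which rounds to 87.4720.

87.4720


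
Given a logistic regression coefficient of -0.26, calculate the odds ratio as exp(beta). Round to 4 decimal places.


exp(-0.26) = 0.7711.
So the odds ratio is 0.7711.

0.7711


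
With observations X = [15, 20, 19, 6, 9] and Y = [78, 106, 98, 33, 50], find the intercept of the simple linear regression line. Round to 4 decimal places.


First find the slope: b1 = 5.0597.
Means: xbar = 13.8000, ybar = 73.0000.
b0 = ybar - b1 * xbar = 73.0000 - 5.0597 * 13.8000 = 3.1764.

3.1764


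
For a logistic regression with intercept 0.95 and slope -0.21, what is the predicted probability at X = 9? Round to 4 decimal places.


z = 0.95 + -0.21 * 9 = -0.9400.
Sigmoid: P = 1 / (1 + exp(0.9400)) = 0.2809.

0.2809


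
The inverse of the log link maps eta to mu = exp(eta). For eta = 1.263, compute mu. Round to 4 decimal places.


The inverse log link gives:
mu = exp(1.263) = 3.5360.

3.5360


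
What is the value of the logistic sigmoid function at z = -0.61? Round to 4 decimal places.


Compute exp(0.6100) = 1.8404.
Sigmoid = 1 / (1 + 1.8404) = 1 / 2.8404 = 0.3521.

0.3521


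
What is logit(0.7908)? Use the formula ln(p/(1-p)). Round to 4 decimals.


The odds are p/(1-p) = 0.7908 / 0.2092 = 3.7801.
logit(p) = ln(3.7801) = 1.3298.

1.3298


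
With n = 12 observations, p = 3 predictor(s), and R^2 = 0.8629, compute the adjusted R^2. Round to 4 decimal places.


Using the formula:
(1 - 0.8629) = 0.1371.
Multiply by 11/8: 0.1371 * 11 = 1.5081, then 1.5081 / 8 = 0.1885.
Adj R^2 = 1 - 0.1885 = 0.8115.

0.8115


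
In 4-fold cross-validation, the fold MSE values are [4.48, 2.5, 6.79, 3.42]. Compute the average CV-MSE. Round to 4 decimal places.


Total MSE across folds = 17.1900.
CV-MSE = 17.1900/4 = 4.2975.

4.2975


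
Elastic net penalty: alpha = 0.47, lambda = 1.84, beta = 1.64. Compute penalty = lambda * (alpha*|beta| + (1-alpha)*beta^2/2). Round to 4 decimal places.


L1 component = 0.47 * |1.64| = 0.7708.
L2 component = 0.53 * 1.64^2 / 2 = 0.7127.
Penalty = 1.84 * (0.7708 + 0.7127) = 1.84 * 1.4835 = 2.7297.

2.7297


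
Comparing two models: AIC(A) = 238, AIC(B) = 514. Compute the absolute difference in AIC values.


|AIC_A - AIC_B| = |238 - 514| = 276.
Model A is preferred (lower AIC).

276


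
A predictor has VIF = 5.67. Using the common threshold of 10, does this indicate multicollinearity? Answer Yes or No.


Compare VIF = 5.67 to the threshold of 10.
5.67 < 10, so the answer is No.

No


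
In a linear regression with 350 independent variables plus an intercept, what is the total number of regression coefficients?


Total coefficients = number of predictors + 1 (for the intercept).
= 350 + 1 = 351.

351


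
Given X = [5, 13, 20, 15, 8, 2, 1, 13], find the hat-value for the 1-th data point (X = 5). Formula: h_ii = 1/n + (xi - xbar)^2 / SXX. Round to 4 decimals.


Mean of X: xbar = 9.6250.
SXX = 315.8750.
For X = 5: h = 1/8 + (5 - 9.6250)^2/315.8750 = 0.1927.

0.1927


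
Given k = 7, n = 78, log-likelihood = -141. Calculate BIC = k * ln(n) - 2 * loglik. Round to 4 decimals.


k * ln(n) = 7 * ln(78) = 7 * 4.356709 = 30.496963.
-2 * loglik = -2 * (-141) = 282.
BIC = 30.496963 + 282 = 312.496963, which rounds to 312.4970.

312.4970


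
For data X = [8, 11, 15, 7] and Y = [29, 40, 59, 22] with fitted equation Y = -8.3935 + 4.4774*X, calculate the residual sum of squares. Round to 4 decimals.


Compute predicted values, then residuals = yi - yhat_i.
Residuals: [1.5743, -0.8579, 0.2325, -0.9483].
SSres = sum(residual^2) = 4.1677.

4.1677


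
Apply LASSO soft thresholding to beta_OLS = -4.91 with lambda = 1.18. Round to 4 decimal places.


Absolute value: |-4.91| = 4.91.
Compare to lambda = 1.18.
Since |beta| > lambda, coefficient = sign(beta)*(|beta| - lambda) = -3.7300.

-3.7300


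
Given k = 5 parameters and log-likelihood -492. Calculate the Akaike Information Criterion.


AIC = 2k - 2*loglik = 2(5) - 2(-492).
= 10 + 984 = 994.

994


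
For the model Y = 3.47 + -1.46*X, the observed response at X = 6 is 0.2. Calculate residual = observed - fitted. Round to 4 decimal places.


Compute yhat = 3.47 + (-1.46)(6) = -5.2900.
Residual = actual - predicted = 0.2 - -5.2900 = 5.4900.

5.4900


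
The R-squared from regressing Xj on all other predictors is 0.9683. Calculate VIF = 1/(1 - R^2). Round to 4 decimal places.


Denominator: 1 - 0.9683 = 0.0317.
VIF = 1 / 0.0317 = 31.5457.

31.5457


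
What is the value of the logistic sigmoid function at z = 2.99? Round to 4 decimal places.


Compute exp(-2.9900) = 0.0503.
Sigmoid = 1 / (1 + 0.0503) = 1 / 1.0503 = 0.9521.

0.9521


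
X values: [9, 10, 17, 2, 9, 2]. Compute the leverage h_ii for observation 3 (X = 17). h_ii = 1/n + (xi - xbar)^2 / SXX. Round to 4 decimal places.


Compute xbar = 8.1667 with n = 6 observations.
SXX = 158.8333.
Leverage = 1/6 + (17 - 8.1667)^2/158.8333 = 0.6579.

0.6579


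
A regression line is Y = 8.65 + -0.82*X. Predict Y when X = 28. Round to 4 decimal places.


Plug X = 28 into Y = 8.65 + -0.82*X:
Y = 8.65 + -22.9600 = -14.3100.

-14.3100


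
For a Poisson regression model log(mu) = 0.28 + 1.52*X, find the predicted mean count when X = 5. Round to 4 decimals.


Compute eta = 0.28 + 1.52 * 5 = 7.8800.
Apply inverse link: mu = e^7.8800 = 2643.8726.

2643.8726


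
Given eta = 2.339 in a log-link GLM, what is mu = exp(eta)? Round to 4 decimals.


mu = exp(eta) = exp(2.339).
= 10.3709.

10.3709


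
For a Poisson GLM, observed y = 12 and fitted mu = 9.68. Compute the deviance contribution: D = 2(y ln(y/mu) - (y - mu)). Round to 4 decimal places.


y/mu = 12/9.68 = 1.239669 (approx.), and ln(12/9.68) = 0.214845.
y * ln(y/mu) = 12 * 0.214845 = 2.578140.
y - mu = 2.32.
D = 2 * (2.578140 - 2.32) = 0.516280, which rounds to 0.5163.

0.5163


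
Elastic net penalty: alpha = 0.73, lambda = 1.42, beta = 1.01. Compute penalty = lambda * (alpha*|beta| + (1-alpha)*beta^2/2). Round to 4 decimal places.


L1 component = 0.73 * |1.01| = 0.7373.
L2 component = 0.27 * 1.01^2 / 2 = 0.1377.
Penalty = 1.42 * (0.7373 + 0.1377) = 1.42 * 0.8750 = 1.2425.

1.2425


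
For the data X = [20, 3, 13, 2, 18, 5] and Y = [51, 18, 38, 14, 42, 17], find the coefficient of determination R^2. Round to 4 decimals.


After computing the OLS fit (b0=10.1464, b1=1.9528):
SSres = 32.6413, SStot = 1218.0000.
R^2 = 1 - 32.6413/1218.0000 = 0.9732.

0.9732


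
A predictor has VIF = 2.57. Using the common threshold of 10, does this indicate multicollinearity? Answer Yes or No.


Check: VIF = 2.57 vs threshold = 10.
Since 2.57 < 10, the answer is No.

No


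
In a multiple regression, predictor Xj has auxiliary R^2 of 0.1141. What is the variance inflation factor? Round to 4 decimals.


VIF = 1 / (1 - 0.1141).
= 1 / 0.8859 = 1.1288.

1.1288


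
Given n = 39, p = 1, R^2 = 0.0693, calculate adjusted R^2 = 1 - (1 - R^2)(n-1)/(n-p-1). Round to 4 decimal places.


Adjusted R^2 = 1 - (1 - R^2) * (n-1)/(n-p-1).
(1 - R^2) = 0.9307.
(n-1)/(n-p-1) = 38/37.
(1 - R^2) * (n-1) = 0.9307 * 38 = 35.3666.
Divide by (n-p-1): 35.3666 / 37 = 0.9559.
Adj R^2 = 1 - 0.9559 = 0.0441.

0.0441


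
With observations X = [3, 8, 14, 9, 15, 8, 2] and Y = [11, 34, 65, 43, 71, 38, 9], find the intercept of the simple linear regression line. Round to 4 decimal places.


The slope is b1 = 4.8373.
Sample means are xbar = 8.4286 and ybar = 38.7143.
Intercept: b0 = 38.7143 - (4.8373)(8.4286) = -2.0569.

-2.0569


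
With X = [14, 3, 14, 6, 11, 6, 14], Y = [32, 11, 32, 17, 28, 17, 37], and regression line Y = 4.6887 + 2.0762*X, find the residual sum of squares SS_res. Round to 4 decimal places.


Compute predicted values, then residuals = yi - yhat_i.
Residuals: [-1.7555, 0.0827, -1.7555, -0.1459, 0.4731, -0.1459, 3.2445].
SSres = sum(residual^2) = 16.9636.

16.9636


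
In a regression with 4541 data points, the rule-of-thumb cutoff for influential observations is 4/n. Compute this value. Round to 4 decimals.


The threshold is 4/n.
4/4541 = 0.0009.

0.0009


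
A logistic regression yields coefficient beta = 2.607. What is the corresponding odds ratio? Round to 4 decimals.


The odds ratio is computed as:
OR = e^(2.607) = 13.5583.

13.5583


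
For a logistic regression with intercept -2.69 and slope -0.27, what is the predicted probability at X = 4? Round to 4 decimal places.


Compute z = -2.69 + (-0.27)(4) = -3.7700.
exp(-z) = 43.3801.
P = 1/(1 + 43.3801) = 0.0225.

0.0225


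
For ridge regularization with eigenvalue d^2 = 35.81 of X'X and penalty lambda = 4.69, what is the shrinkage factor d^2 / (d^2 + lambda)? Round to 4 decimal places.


Denominator = d^2 + lambda = 35.81 + 4.69 = 40.5000.
Shrinkage = 35.81 / 40.5000 = 0.8842.

0.8842


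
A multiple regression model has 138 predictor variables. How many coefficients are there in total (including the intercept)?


Including the intercept, the model has 138 predictor coefficients + 1 intercept.
Total = 139.

139


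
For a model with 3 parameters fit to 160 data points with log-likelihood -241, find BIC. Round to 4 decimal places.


k * ln(n) = 3 * ln(160) = 3 * 5.075174 = 15.225522.
-2 * loglik = -2 * (-241) = 482.
BIC = 15.225522 + 482 = 497.225522, which rounds to 497.2255.

497.2255


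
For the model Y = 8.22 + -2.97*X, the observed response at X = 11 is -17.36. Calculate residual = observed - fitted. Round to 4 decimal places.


Compute yhat = 8.22 + (-2.97)(11) = -24.4500.
Residual = actual - predicted = -17.36 - -24.4500 = 7.0900.

7.0900


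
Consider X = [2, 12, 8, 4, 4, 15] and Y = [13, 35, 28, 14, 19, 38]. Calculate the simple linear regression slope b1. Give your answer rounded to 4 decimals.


Calculate xbar = 7.5000, ybar = 24.5000.
S_xx = 131.5000, S_xy = 269.5000.
Using b1 = S_xy / S_xx = 269.5000 / 131.5000, we get b1 = 2.0494.

2.0494


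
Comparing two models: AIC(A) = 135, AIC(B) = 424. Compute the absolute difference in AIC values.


|AIC_A - AIC_B| = |135 - 424| = 289.
Model A is preferred (lower AIC).

289


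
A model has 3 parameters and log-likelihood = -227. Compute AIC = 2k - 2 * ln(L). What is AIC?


Compute:
2k = 2*3 = 6.
-2*loglik = -2*(-227) = 454.
AIC = 6 + 454 = 460.

460


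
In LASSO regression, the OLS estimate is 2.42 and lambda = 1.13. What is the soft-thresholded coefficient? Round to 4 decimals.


Absolute value: |2.42| = 2.42.
Compare to lambda = 1.13.
Since |beta| > lambda, coefficient = sign(beta)*(|beta| - lambda) = 1.2900.

1.2900


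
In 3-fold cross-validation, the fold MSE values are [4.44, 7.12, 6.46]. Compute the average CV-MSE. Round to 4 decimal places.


Add all fold MSEs: 18.0200.
Divide by k = 3: 18.0200/3 = 6.0067.

6.0067


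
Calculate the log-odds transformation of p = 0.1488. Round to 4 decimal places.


1 - p = 0.8512.
p/(1-p) = 0.1748.
logit = ln(0.1748) = -1.7440.

-1.7440


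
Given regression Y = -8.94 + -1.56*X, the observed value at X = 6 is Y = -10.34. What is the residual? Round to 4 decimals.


Predicted = -8.94 + -1.56 * 6 = -18.3000.
Residual = -10.34 - -18.3000 = 7.9600.

7.9600


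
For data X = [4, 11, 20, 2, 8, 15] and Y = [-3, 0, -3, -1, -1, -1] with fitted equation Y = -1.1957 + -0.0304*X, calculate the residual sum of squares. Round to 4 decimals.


Compute predicted values, then residuals = yi - yhat_i.
Residuals: [-1.6827, 1.5301, -1.1963, 0.2565, 0.4389, 0.6517].
SSres = sum(residual^2) = 7.2870.

7.2870


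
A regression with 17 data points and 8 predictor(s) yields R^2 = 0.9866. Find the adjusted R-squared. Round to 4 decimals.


Using the formula:
(1 - 0.9866) = 0.0134.
Multiply by 16/8: 0.0134 * 16 = 0.2144, then 0.2144 / 8 = 0.0268.
Adj R^2 = 1 - 0.0268 = 0.9732.

0.9732


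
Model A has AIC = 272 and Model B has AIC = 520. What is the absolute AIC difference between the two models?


|AIC_A - AIC_B| = |272 - 520| = 248.
Model A is preferred (lower AIC).

248


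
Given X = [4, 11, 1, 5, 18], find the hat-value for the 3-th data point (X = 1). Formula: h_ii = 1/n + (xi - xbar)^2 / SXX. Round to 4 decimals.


n = 5, xbar = 7.8000.
SXX = sum((xi - xbar)^2) = 182.8000.
h = 1/5 + (1 - 7.8000)^2 / 182.8000 = 0.4530.

0.4530
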